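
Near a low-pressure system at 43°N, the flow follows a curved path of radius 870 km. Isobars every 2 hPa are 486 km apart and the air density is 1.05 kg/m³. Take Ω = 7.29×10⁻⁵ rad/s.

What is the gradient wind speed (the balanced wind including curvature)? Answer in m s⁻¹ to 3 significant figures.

3.78 m s⁻¹

Coriolis parameter at 43°N:
f = 2Ω sin φ = 2 × 7.29×10⁻⁵ × sin 43° = 9.94×10⁻⁵ s⁻¹
Pressure gradient: |∂P/∂n| = 200 Pa / 486000 m = 4.12×10⁻⁴ Pa/m
Geostrophic speed: V_g = |∂P/∂n|/(fρ) = 4.12×10⁻⁴/(9.94×10⁻⁵ × 1.05) = 3.94 m/s
Around a low, centrifugal force acts outward with Coriolis, so pressure-gradient force balances both:
(1/ρ)|∂P/∂n| = fV + V²/R  →  V² + fR·V − fR·V_g = 0
With fR = 9.94×10⁻⁵ × 870×10³ m = 86.5 m/s:
V = [−fR + √((fR)² + 4 fR V_g)]/2 = [−86.5 + √(86.5² + 4×86.5×3.94)]/2 = 3.78 m/s
Subgeostrophic (V < V_g = 3.94 m/s), as expected around a low.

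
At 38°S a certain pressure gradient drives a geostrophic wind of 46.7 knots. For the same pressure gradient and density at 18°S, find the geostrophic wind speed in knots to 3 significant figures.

With the same pressure gradient and density, V_g ∝ 1/f ∝ 1/sin φ.
V₂ = V₁ · sin φ₁ / sin φ₂ = 46.7 × sin 38° / sin 18°
V₂ = 46.7 × 0.6157/0.3090 = 93.0 knots

93.0 knots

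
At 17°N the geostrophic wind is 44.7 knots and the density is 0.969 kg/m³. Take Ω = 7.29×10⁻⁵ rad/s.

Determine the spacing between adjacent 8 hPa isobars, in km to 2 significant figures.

Coriolis parameter at 17°N:
f = 2Ω sin φ = 2 × 7.29×10⁻⁵ × sin 17° = 4.26×10⁻⁵ s⁻¹
Wind speed in SI: 44.7 knots = 23.0 m/s
Geostrophic balance rearranged: |∂P/∂n| = f ρ V_g
|∂P/∂n| = 4.26×10⁻⁵ × 0.969 × 23.0 = 9.50×10⁻⁴ Pa/m
Isobar spacing: Δn = ΔP/|∂P/∂n| = 800 Pa / 9.50×10⁻⁴ Pa/m = 842224 m ≈ 840 km

840 km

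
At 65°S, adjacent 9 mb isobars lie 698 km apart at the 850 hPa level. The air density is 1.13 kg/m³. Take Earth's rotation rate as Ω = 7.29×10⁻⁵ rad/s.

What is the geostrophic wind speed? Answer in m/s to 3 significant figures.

Coriolis parameter at 65°S:
f = 2Ω sin φ = 2 × 7.29×10⁻⁵ × sin 65° = 1.32×10⁻⁴ s⁻¹
Pressure gradient: |∂P/∂n| = 900 Pa / 698000 m = 1.29×10⁻³ Pa/m
Geostrophic balance (pressure-gradient force = Coriolis force):
V_g = (1/(fρ)) |∂P/∂n| = 1.29×10⁻³ / (1.32×10⁻⁴ × 1.13) = 8.64 m/s

8.64 m/s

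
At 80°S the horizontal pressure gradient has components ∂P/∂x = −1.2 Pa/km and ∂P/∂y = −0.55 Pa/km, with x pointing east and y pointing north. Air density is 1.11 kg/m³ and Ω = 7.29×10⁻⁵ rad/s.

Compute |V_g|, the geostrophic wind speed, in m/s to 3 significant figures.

8.28 m/s

Coriolis parameter at 80°S:
f = 2Ω sin φ = 2 × 7.29×10⁻⁵ × sin 80° = 1.44×10⁻⁴ s⁻¹
In the Southern Hemisphere f is negative: f = −1.44×10⁻⁴ s⁻¹.
Component geostrophic relations (x east, y north):
u_g = −(1/(fρ)) ∂P/∂y,  v_g = (1/(fρ)) ∂P/∂x
u_g = −(−0.55×10⁻³)/(−1.44×10⁻⁴ × 1.11) = −3.45 m/s;  v_g = (−1.2×10⁻³)/(−1.44×10⁻⁴ × 1.11) = 7.53 m/s
|V_g| = √(u_g² + v_g²) = 8.28 m/s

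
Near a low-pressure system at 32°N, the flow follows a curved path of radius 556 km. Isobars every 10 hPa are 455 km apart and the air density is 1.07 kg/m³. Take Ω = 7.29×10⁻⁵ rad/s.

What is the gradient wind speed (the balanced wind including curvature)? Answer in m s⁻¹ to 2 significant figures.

19 m s⁻¹

Coriolis parameter at 32°N:
f = 2Ω sin φ = 2 × 7.29×10⁻⁵ × sin 32° = 7.73×10⁻⁵ s⁻¹
Pressure gradient: |∂P/∂n| = 1000 Pa / 455000 m = 2.20×10⁻³ Pa/m
Geostrophic speed: V_g = |∂P/∂n|/(fρ) = 2.20×10⁻³/(7.73×10⁻⁵ × 1.07) = 26.6 m/s
Around a low, centrifugal force acts outward with Coriolis, so pressure-gradient force balances both:
(1/ρ)|∂P/∂n| = fV + V²/R  →  V² + fR·V − fR·V_g = 0
With fR = 7.73×10⁻⁵ × 556×10³ m = 43.0 m/s:
V = [−fR + √((fR)² + 4 fR V_g)]/2 = [−43.0 + √(43.0² + 4×43.0×26.6)]/2 = 18.6 m/s
Subgeostrophic (V < V_g = 26.6 m/s), as expected around a low.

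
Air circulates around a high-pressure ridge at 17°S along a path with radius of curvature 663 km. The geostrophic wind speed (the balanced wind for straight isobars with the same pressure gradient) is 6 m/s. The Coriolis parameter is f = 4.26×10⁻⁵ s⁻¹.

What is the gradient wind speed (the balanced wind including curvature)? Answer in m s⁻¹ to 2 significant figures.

8.6 m s⁻¹

Around a high, pressure-gradient force acts outward with centrifugal, so Coriolis balances both:
fV = (1/ρ)|∂P/∂n| + V²/R  →  V² − fR·V + fR·V_g = 0
With fR = 4.26×10⁻⁵ × 663×10³ m = 28.2 m/s:
V = [fR − √((fR)² − 4 fR V_g)]/2 = [28.2 − √(28.2² − 4×28.2×6)]/2 = 8.65 m/s
Supergeostrophic (V > V_g = 6 m/s), as expected around a high.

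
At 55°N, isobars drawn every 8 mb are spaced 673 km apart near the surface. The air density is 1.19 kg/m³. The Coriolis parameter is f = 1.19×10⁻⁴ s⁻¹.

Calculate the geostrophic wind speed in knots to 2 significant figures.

16 knots

Pressure gradient: |∂P/∂n| = 800 Pa / 673000 m = 1.19×10⁻³ Pa/m
Geostrophic balance (pressure-gradient force = Coriolis force):
V_g = (1/(fρ)) |∂P/∂n| = 1.19×10⁻³ / (1.19×10⁻⁴ × 1.19) = 8.39 m/s
Converting: 8.39 m/s × 1.944 = 16 knots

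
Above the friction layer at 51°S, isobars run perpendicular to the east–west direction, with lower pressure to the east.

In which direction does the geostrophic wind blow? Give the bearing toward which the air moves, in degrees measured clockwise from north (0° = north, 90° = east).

000°

The pressure-gradient force points toward the east (bearing 090°).
Geostrophic balance: in the Southern Hemisphere the Coriolis force deflects motion to the left, so the geostrophic wind blows 90° to the left of the pressure-gradient force (low pressure on the right).
Rotating 090° by 90° counterclockwise gives 000° — the wind blows toward the north.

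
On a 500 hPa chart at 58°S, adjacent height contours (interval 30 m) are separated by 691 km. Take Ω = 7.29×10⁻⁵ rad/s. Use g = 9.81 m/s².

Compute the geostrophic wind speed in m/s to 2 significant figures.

3.4 m/s

Coriolis parameter at 58°S:
f = 2Ω sin φ = 2 × 7.29×10⁻⁵ × sin 58° = 1.24×10⁻⁴ s⁻¹
Height gradient: |∂Z/∂n| = 30 m / 691000 m = 4.34×10⁻⁵
On a pressure surface, geostrophic balance gives V_g = (g/f)|∂Z/∂n|:
V_g = 9.81 × 4.34×10⁻⁵ / 1.24×10⁻⁴ = 3.44 m/s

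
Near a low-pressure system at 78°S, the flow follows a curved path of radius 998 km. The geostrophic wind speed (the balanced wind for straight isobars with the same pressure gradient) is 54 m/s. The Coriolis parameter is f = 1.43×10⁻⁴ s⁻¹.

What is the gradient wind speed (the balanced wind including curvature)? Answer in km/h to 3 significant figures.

Around a low, centrifugal force acts outward with Coriolis, so pressure-gradient force balances both:
(1/ρ)|∂P/∂n| = fV + V²/R  →  V² + fR·V − fR·V_g = 0
With fR = 1.43×10⁻⁴ × 998×10³ m = 143 m/s:
V = [−fR + √((fR)² + 4 fR V_g)]/2 = [−143 + √(143² + 4×143×54)]/2 = 41.8 m/s
Subgeostrophic (V < V_g = 54 m/s), as expected around a low.
Converting: 41.8 m/s × 3.6 = 150 km/h

150 km/h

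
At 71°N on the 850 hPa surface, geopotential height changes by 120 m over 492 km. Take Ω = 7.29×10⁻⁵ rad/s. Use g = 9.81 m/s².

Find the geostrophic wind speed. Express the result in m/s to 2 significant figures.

Coriolis parameter at 71°N:
f = 2Ω sin φ = 2 × 7.29×10⁻⁵ × sin 71° = 1.38×10⁻⁴ s⁻¹
Height gradient: |∂Z/∂n| = 120 m / 492000 m = 2.44×10⁻⁴
On a pressure surface, geostrophic balance gives V_g = (g/f)|∂Z/∂n|:
V_g = 9.81 × 2.44×10⁻⁴ / 1.38×10⁻⁴ = 17.4 m/s

17 m/s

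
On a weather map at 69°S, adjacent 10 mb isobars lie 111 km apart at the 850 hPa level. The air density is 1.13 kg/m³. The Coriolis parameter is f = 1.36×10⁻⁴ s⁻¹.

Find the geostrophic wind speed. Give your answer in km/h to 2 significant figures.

210 km/h

Pressure gradient: |∂P/∂n| = 1000 Pa / 111000 m = 9.01×10⁻³ Pa/m
Geostrophic balance (pressure-gradient force = Coriolis force):
V_g = (1/(fρ)) |∂P/∂n| = 9.01×10⁻³ / (1.36×10⁻⁴ × 1.13) = 58.6 m/s
Converting: 58.6 m/s × 3.6 = 210 km/h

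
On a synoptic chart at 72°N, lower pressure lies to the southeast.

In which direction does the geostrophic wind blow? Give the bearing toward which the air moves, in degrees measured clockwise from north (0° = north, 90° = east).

225°

The pressure-gradient force points toward the southeast (bearing 135°).
Geostrophic balance: in the Northern Hemisphere the Coriolis force deflects motion to the right, so the geostrophic wind blows 90° to the right of the pressure-gradient force (low pressure on the left).
Rotating 135° by 90° clockwise gives 225° — the wind blows toward the southwest.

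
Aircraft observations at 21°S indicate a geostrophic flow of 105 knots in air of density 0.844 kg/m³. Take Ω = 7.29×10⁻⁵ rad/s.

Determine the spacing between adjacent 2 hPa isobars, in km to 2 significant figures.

84 km

Coriolis parameter at 21°S:
f = 2Ω sin φ = 2 × 7.29×10⁻⁵ × sin 21° = 5.23×10⁻⁵ s⁻¹
Wind speed in SI: 105 knots = 54.0 m/s
Geostrophic balance rearranged: |∂P/∂n| = f ρ V_g
|∂P/∂n| = 5.23×10⁻⁵ × 0.844 × 54.0 = 2.38×10⁻³ Pa/m
Isobar spacing: Δn = ΔP/|∂P/∂n| = 200 Pa / 2.38×10⁻³ Pa/m = 83960 m ≈ 84 km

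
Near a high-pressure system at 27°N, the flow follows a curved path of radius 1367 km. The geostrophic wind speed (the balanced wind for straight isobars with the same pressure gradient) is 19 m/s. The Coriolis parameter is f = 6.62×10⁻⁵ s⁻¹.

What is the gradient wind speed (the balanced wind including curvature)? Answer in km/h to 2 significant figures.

Around a high, pressure-gradient force acts outward with centrifugal, so Coriolis balances both:
fV = (1/ρ)|∂P/∂n| + V²/R  →  V² − fR·V + fR·V_g = 0
With fR = 6.62×10⁻⁵ × 1367×10³ m = 90.5 m/s:
V = [fR − √((fR)² − 4 fR V_g)]/2 = [90.5 − √(90.5² − 4×90.5×19)]/2 = 27.1 m/s
Supergeostrophic (V > V_g = 19 m/s), as expected around a high.
Converting: 27.1 m/s × 3.6 = 98 km/h

98 km/h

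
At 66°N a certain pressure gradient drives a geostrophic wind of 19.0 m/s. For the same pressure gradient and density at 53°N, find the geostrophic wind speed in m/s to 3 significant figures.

With the same pressure gradient and density, V_g ∝ 1/f ∝ 1/sin φ.
V₂ = V₁ · sin φ₁ / sin φ₂ = 19.0 × sin 66° / sin 53°
V₂ = 19.0 × 0.9135/0.7986 = 21.7 m/s

21.7 m/s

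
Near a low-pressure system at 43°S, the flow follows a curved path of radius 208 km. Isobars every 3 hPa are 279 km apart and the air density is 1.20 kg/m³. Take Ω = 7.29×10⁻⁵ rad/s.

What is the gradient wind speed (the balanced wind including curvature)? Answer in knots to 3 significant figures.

Coriolis parameter at 43°S:
f = 2Ω sin φ = 2 × 7.29×10⁻⁵ × sin 43° = 9.94×10⁻⁵ s⁻¹
Pressure gradient: |∂P/∂n| = 300 Pa / 279000 m = 1.08×10⁻³ Pa/m
Geostrophic speed: V_g = |∂P/∂n|/(fρ) = 1.08×10⁻³/(9.94×10⁻⁵ × 1.20) = 9.01 m/s
Around a low, centrifugal force acts outward with Coriolis, so pressure-gradient force balances both:
(1/ρ)|∂P/∂n| = fV + V²/R  →  V² + fR·V − fR·V_g = 0
With fR = 9.94×10⁻⁵ × 208×10³ m = 20.7 m/s:
V = [−fR + √((fR)² + 4 fR V_g)]/2 = [−20.7 + √(20.7² + 4×20.7×9.01)]/2 = 6.79 m/s
Subgeostrophic (V < V_g = 9.01 m/s), as expected around a low.
Converting: 6.79 m/s × 1.944 = 13.2 knots

13.2 knots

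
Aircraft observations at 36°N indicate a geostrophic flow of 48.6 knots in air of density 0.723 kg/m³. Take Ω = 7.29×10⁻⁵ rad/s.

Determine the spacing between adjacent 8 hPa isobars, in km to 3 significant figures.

Coriolis parameter at 36°N:
f = 2Ω sin φ = 2 × 7.29×10⁻⁵ × sin 36° = 8.57×10⁻⁵ s⁻¹
Wind speed in SI: 48.6 knots = 25.0 m/s
Geostrophic balance rearranged: |∂P/∂n| = f ρ V_g
|∂P/∂n| = 8.57×10⁻⁵ × 0.723 × 25.0 = 1.55×10⁻³ Pa/m
Isobar spacing: Δn = ΔP/|∂P/∂n| = 800 Pa / 1.55×10⁻³ Pa/m = 516418 m ≈ 516 km

516 km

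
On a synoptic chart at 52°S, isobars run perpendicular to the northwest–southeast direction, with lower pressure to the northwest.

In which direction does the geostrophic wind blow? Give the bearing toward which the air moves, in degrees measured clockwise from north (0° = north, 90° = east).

225°

The pressure-gradient force points toward the northwest (bearing 315°).
Geostrophic balance: in the Southern Hemisphere the Coriolis force deflects motion to the left, so the geostrophic wind blows 90° to the left of the pressure-gradient force (low pressure on the right).
Rotating 315° by 90° counterclockwise gives 225° — the wind blows toward the southwest.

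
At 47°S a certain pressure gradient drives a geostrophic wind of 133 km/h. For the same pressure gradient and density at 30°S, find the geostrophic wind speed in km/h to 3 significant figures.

With the same pressure gradient and density, V_g ∝ 1/f ∝ 1/sin φ.
V₂ = V₁ · sin φ₁ / sin φ₂ = 133 × sin 47° / sin 30°
V₂ = 133 × 0.7314/0.5000 = 195 km/h

195 km/h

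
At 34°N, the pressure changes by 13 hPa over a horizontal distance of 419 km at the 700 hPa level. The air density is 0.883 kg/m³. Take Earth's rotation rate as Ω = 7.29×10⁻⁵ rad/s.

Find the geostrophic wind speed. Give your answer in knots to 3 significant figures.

83.8 knots

Coriolis parameter at 34°N:
f = 2Ω sin φ = 2 × 7.29×10⁻⁵ × sin 34° = 8.15×10⁻⁵ s⁻¹
Pressure gradient: |∂P/∂n| = 1300 Pa / 419000 m = 3.10×10⁻³ Pa/m
Geostrophic balance (pressure-gradient force = Coriolis force):
V_g = (1/(fρ)) |∂P/∂n| = 3.10×10⁻³ / (8.15×10⁻⁵ × 0.883) = 43.1 m/s
Converting: 43.1 m/s × 1.944 = 83.8 knots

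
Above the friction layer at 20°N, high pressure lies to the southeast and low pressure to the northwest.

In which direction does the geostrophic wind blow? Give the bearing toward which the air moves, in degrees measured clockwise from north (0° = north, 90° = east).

045°

The pressure-gradient force points toward the northwest (bearing 315°).
Geostrophic balance: in the Northern Hemisphere the Coriolis force deflects motion to the right, so the geostrophic wind blows 90° to the right of the pressure-gradient force (low pressure on the left).
Rotating 315° by 90° clockwise gives 045° — the wind blows toward the northeast.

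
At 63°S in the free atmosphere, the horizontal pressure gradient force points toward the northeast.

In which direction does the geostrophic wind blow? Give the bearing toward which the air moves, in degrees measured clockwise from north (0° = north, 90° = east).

The pressure-gradient force points toward the northeast (bearing 045°).
Geostrophic balance: in the Southern Hemisphere the Coriolis force deflects motion to the left, so the geostrophic wind blows 90° to the left of the pressure-gradient force (low pressure on the right).
Rotating 045° by 90° counterclockwise gives 315° — the wind blows toward the northwest.

315°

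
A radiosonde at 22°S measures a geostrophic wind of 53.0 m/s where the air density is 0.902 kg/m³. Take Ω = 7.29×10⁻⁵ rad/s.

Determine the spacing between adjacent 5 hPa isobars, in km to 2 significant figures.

190 km

Coriolis parameter at 22°S:
f = 2Ω sin φ = 2 × 7.29×10⁻⁵ × sin 22° = 5.46×10⁻⁵ s⁻¹
Geostrophic balance rearranged: |∂P/∂n| = f ρ V_g
|∂P/∂n| = 5.46×10⁻⁵ × 0.902 × 53.0 = 2.61×10⁻³ Pa/m
Isobar spacing: Δn = ΔP/|∂P/∂n| = 500 Pa / 2.61×10⁻³ Pa/m = 191494 m ≈ 190 km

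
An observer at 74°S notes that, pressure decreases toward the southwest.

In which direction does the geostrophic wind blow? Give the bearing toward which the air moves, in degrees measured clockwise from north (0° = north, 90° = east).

The pressure-gradient force points toward the southwest (bearing 225°).
Geostrophic balance: in the Southern Hemisphere the Coriolis force deflects motion to the left, so the geostrophic wind blows 90° to the left of the pressure-gradient force (low pressure on the right).
Rotating 225° by 90° counterclockwise gives 135° — the wind blows toward the southeast.

135°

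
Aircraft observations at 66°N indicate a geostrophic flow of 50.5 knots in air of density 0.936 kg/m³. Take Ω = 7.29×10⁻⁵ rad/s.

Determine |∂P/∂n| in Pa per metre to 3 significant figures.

3.24×10⁻³ Pa/m

Coriolis parameter at 66°N:
f = 2Ω sin φ = 2 × 7.29×10⁻⁵ × sin 66° = 1.33×10⁻⁴ s⁻¹
Wind speed in SI: 50.5 knots = 26.0 m/s
Geostrophic balance rearranged: |∂P/∂n| = f ρ V_g
|∂P/∂n| = 1.33×10⁻⁴ × 0.936 × 26.0 = 3.24×10⁻³ Pa/m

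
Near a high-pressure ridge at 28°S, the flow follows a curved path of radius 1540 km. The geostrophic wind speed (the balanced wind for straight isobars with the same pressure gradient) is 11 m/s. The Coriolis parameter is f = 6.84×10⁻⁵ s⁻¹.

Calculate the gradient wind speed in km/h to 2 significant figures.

45 km/h

Around a high, pressure-gradient force acts outward with centrifugal, so Coriolis balances both:
fV = (1/ρ)|∂P/∂n| + V²/R  →  V² − fR·V + fR·V_g = 0
With fR = 6.84×10⁻⁵ × 1540×10³ m = 105 m/s:
V = [fR − √((fR)² − 4 fR V_g)]/2 = [105 − √(105² − 4×105×11)]/2 = 12.5 m/s
Supergeostrophic (V > V_g = 11 m/s), as expected around a high.
Converting: 12.5 m/s × 3.6 = 45 km/h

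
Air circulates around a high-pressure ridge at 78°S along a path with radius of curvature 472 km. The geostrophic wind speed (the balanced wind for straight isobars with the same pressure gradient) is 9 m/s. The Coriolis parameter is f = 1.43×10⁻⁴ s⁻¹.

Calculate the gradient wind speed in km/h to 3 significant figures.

Around a high, pressure-gradient force acts outward with centrifugal, so Coriolis balances both:
fV = (1/ρ)|∂P/∂n| + V²/R  →  V² − fR·V + fR·V_g = 0
With fR = 1.43×10⁻⁴ × 472×10³ m = 67.5 m/s:
V = [fR − √((fR)² − 4 fR V_g)]/2 = [67.5 − √(67.5² − 4×67.5×9)]/2 = 10.7 m/s
Supergeostrophic (V > V_g = 9 m/s), as expected around a high.
Converting: 10.7 m/s × 3.6 = 38.5 km/h

38.5 km/h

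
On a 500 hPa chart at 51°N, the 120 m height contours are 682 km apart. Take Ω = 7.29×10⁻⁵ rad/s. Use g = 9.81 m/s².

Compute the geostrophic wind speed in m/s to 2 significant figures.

15 m/s

Coriolis parameter at 51°N:
f = 2Ω sin φ = 2 × 7.29×10⁻⁵ × sin 51° = 1.13×10⁻⁴ s⁻¹
Height gradient: |∂Z/∂n| = 120 m / 682000 m = 1.76×10⁻⁴
On a pressure surface, geostrophic balance gives V_g = (g/f)|∂Z/∂n|:
V_g = 9.81 × 1.76×10⁻⁴ / 1.13×10⁻⁴ = 15.2 m/s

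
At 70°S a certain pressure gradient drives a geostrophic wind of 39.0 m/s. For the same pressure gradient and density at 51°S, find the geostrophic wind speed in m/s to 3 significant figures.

With the same pressure gradient and density, V_g ∝ 1/f ∝ 1/sin φ.
V₂ = V₁ · sin φ₁ / sin φ₂ = 39.0 × sin 70° / sin 51°
V₂ = 39.0 × 0.9397/0.7771 = 47.2 m/s

47.2 m/s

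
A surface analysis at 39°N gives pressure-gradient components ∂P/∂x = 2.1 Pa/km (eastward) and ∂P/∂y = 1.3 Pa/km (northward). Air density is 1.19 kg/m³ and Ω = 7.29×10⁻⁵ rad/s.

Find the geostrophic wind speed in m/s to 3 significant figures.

Coriolis parameter at 39°N:
f = 2Ω sin φ = 2 × 7.29×10⁻⁵ × sin 39° = 9.18×10⁻⁵ s⁻¹
Component geostrophic relations (x east, y north):
u_g = −(1/(fρ)) ∂P/∂y,  v_g = (1/(fρ)) ∂P/∂x
u_g = −(1.3×10⁻³)/(9.18×10⁻⁵ × 1.19) = −11.9 m/s;  v_g = (2.1×10⁻³)/(9.18×10⁻⁵ × 1.19) = 19.2 m/s
|V_g| = √(u_g² + v_g²) = 22.6 m/s

22.6 m/s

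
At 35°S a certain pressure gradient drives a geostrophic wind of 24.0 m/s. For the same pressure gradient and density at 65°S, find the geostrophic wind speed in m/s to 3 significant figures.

15.2 m/s

With the same pressure gradient and density, V_g ∝ 1/f ∝ 1/sin φ.
V₂ = V₁ · sin φ₁ / sin φ₂ = 24.0 × sin 35° / sin 65°
V₂ = 24.0 × 0.5736/0.9063 = 15.2 m/s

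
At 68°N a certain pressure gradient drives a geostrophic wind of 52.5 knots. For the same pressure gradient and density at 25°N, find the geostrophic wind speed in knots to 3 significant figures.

With the same pressure gradient and density, V_g ∝ 1/f ∝ 1/sin φ.
V₂ = V₁ · sin φ₁ / sin φ₂ = 52.5 × sin 68° / sin 25°
V₂ = 52.5 × 0.9272/0.4226 = 115 knots

115 knots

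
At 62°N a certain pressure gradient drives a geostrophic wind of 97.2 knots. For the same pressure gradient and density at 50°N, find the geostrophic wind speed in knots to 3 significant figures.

With the same pressure gradient and density, V_g ∝ 1/f ∝ 1/sin φ.
V₂ = V₁ · sin φ₁ / sin φ₂ = 97.2 × sin 62° / sin 50°
V₂ = 97.2 × 0.8829/0.7660 = 112 knots

112 knots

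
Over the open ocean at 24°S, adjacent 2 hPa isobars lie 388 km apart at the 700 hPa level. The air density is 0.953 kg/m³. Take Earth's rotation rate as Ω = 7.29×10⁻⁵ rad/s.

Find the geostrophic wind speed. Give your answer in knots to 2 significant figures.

Coriolis parameter at 24°S:
f = 2Ω sin φ = 2 × 7.29×10⁻⁵ × sin 24° = 5.93×10⁻⁵ s⁻¹
Pressure gradient: |∂P/∂n| = 200 Pa / 388000 m = 5.15×10⁻⁴ Pa/m
Geostrophic balance (pressure-gradient force = Coriolis force):
V_g = (1/(fρ)) |∂P/∂n| = 5.15×10⁻⁴ / (5.93×10⁻⁵ × 0.953) = 9.12 m/s
Converting: 9.12 m/s × 1.944 = 18 knots

18 knots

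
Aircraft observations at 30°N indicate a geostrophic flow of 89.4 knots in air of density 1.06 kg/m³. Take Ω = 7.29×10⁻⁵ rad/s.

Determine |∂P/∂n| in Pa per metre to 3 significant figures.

Coriolis parameter at 30°N:
f = 2Ω sin φ = 2 × 7.29×10⁻⁵ × sin 30° = 7.29×10⁻⁵ s⁻¹
Wind speed in SI: 89.4 knots = 46.0 m/s
Geostrophic balance rearranged: |∂P/∂n| = f ρ V_g
|∂P/∂n| = 7.29×10⁻⁵ × 1.06 × 46.0 = 3.55×10⁻³ Pa/m

3.55×10⁻³ Pa/m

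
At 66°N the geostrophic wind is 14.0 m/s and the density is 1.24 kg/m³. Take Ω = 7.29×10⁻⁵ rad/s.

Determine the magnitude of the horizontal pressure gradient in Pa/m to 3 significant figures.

2.31×10⁻³ Pa/m

Coriolis parameter at 66°N:
f = 2Ω sin φ = 2 × 7.29×10⁻⁵ × sin 66° = 1.33×10⁻⁴ s⁻¹
Geostrophic balance rearranged: |∂P/∂n| = f ρ V_g
|∂P/∂n| = 1.33×10⁻⁴ × 1.24 × 14.0 = 2.31×10⁻³ Pa/m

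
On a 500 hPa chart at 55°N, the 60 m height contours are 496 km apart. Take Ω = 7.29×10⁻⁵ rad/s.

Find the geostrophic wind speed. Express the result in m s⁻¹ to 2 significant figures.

Coriolis parameter at 55°N:
f = 2Ω sin φ = 2 × 7.29×10⁻⁵ × sin 55° = 1.19×10⁻⁴ s⁻¹
Height gradient: |∂Z/∂n| = 60 m / 496000 m = 1.21×10⁻⁴
On a pressure surface, geostrophic balance gives V_g = (g/f)|∂Z/∂n|:
V_g = 9.81 × 1.21×10⁻⁴ / 1.19×10⁻⁴ = 9.94 m/s

9.9 m s⁻¹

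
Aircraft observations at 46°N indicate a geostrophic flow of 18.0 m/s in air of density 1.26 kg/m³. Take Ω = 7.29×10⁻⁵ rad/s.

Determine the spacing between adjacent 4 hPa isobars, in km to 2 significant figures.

170 km

Coriolis parameter at 46°N:
f = 2Ω sin φ = 2 × 7.29×10⁻⁵ × sin 46° = 1.05×10⁻⁴ s⁻¹
Geostrophic balance rearranged: |∂P/∂n| = f ρ V_g
|∂P/∂n| = 1.05×10⁻⁴ × 1.26 × 18.0 = 2.38×10⁻³ Pa/m
Isobar spacing: Δn = ΔP/|∂P/∂n| = 400 Pa / 2.38×10⁻³ Pa/m = 168161 m ≈ 170 km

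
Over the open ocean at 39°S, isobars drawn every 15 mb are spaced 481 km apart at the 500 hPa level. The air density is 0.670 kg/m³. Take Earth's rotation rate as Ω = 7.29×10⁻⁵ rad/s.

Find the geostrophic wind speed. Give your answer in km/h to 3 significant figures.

183 km/h

Coriolis parameter at 39°S:
f = 2Ω sin φ = 2 × 7.29×10⁻⁵ × sin 39° = 9.18×10⁻⁵ s⁻¹
Pressure gradient: |∂P/∂n| = 1500 Pa / 481000 m = 3.12×10⁻³ Pa/m
Geostrophic balance (pressure-gradient force = Coriolis force):
V_g = (1/(fρ)) |∂P/∂n| = 3.12×10⁻³ / (9.18×10⁻⁵ × 0.670) = 50.7 m/s
Converting: 50.7 m/s × 3.6 = 183 km/h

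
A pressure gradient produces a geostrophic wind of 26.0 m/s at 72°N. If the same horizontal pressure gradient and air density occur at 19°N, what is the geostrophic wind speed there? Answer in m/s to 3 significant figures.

76.0 m/s

With the same pressure gradient and density, V_g ∝ 1/f ∝ 1/sin φ.
V₂ = V₁ · sin φ₁ / sin φ₂ = 26.0 × sin 72° / sin 19°
V₂ = 26.0 × 0.9511/0.3256 = 76.0 m/s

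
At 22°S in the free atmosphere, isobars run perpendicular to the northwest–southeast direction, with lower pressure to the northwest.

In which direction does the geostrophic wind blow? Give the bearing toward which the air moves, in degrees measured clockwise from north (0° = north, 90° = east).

225°

The pressure-gradient force points toward the northwest (bearing 315°).
Geostrophic balance: in the Southern Hemisphere the Coriolis force deflects motion to the left, so the geostrophic wind blows 90° to the left of the pressure-gradient force (low pressure on the right).
Rotating 315° by 90° counterclockwise gives 225° — the wind blows toward the southwest.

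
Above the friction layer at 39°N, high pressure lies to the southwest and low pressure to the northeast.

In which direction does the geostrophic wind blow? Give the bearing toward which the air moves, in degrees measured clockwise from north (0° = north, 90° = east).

The pressure-gradient force points toward the northeast (bearing 045°).
Geostrophic balance: in the Northern Hemisphere the Coriolis force deflects motion to the right, so the geostrophic wind blows 90° to the right of the pressure-gradient force (low pressure on the left).
Rotating 045° by 90° clockwise gives 135° — the wind blows toward the southeast.

135°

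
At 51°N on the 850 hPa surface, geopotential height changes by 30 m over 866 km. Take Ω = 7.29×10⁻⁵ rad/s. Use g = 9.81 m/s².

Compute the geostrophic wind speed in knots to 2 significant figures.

Coriolis parameter at 51°N:
f = 2Ω sin φ = 2 × 7.29×10⁻⁵ × sin 51° = 1.13×10⁻⁴ s⁻¹
Height gradient: |∂Z/∂n| = 30 m / 866000 m = 3.46×10⁻⁵
On a pressure surface, geostrophic balance gives V_g = (g/f)|∂Z/∂n|:
V_g = 9.81 × 3.46×10⁻⁵ / 1.13×10⁻⁴ = 3.00 m/s
Converting: 3.00 m/s × 1.944 = 5.8 knots

5.8 knots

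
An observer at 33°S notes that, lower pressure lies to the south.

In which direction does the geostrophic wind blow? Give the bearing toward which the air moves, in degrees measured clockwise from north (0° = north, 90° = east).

The pressure-gradient force points toward the south (bearing 180°).
Geostrophic balance: in the Southern Hemisphere the Coriolis force deflects motion to the left, so the geostrophic wind blows 90° to the left of the pressure-gradient force (low pressure on the right).
Rotating 180° by 90° counterclockwise gives 090° — the wind blows toward the east.

090°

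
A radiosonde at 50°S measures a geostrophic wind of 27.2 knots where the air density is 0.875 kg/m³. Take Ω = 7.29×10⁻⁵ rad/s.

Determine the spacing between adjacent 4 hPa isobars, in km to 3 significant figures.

293 km

Coriolis parameter at 50°S:
f = 2Ω sin φ = 2 × 7.29×10⁻⁵ × sin 50° = 1.12×10⁻⁴ s⁻¹
Wind speed in SI: 27.2 knots = 14.0 m/s
Geostrophic balance rearranged: |∂P/∂n| = f ρ V_g
|∂P/∂n| = 1.12×10⁻⁴ × 0.875 × 14.0 = 1.37×10⁻³ Pa/m
Isobar spacing: Δn = ΔP/|∂P/∂n| = 400 Pa / 1.37×10⁻³ Pa/m = 292505 m ≈ 293 km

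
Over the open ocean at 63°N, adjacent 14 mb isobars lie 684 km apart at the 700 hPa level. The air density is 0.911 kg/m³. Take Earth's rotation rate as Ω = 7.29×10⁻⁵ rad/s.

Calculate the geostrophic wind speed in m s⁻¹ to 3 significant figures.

Coriolis parameter at 63°N:
f = 2Ω sin φ = 2 × 7.29×10⁻⁵ × sin 63° = 1.30×10⁻⁴ s⁻¹
Pressure gradient: |∂P/∂n| = 1400 Pa / 684000 m = 2.05×10⁻³ Pa/m
Geostrophic balance (pressure-gradient force = Coriolis force):
V_g = (1/(fρ)) |∂P/∂n| = 2.05×10⁻³ / (1.30×10⁻⁴ × 0.911) = 17.3 m/s

17.3 m s⁻¹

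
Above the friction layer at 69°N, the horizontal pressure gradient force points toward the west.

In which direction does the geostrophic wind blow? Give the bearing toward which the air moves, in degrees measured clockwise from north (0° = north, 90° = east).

000°

The pressure-gradient force points toward the west (bearing 270°).
Geostrophic balance: in the Northern Hemisphere the Coriolis force deflects motion to the right, so the geostrophic wind blows 90° to the right of the pressure-gradient force (low pressure on the left).
Rotating 270° by 90° clockwise gives 000° — the wind blows toward the north.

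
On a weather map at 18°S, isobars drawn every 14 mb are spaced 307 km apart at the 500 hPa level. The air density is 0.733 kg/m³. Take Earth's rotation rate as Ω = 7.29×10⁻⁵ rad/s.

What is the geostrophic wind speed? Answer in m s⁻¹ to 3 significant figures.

Coriolis parameter at 18°S:
f = 2Ω sin φ = 2 × 7.29×10⁻⁵ × sin 18° = 4.51×10⁻⁵ s⁻¹
Pressure gradient: |∂P/∂n| = 1400 Pa / 307000 m = 4.56×10⁻³ Pa/m
Geostrophic balance (pressure-gradient force = Coriolis force):
V_g = (1/(fρ)) |∂P/∂n| = 4.56×10⁻³ / (4.51×10⁻⁵ × 0.733) = 138 m/s

138 m s⁻¹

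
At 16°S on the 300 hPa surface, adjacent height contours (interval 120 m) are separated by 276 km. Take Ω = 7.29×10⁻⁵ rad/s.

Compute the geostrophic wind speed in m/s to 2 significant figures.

110 m/s

Coriolis parameter at 16°S:
f = 2Ω sin φ = 2 × 7.29×10⁻⁵ × sin 16° = 4.02×10⁻⁵ s⁻¹
Height gradient: |∂Z/∂n| = 120 m / 276000 m = 4.35×10⁻⁴
On a pressure surface, geostrophic balance gives V_g = (g/f)|∂Z/∂n|:
V_g = 9.81 × 4.35×10⁻⁴ / 4.02×10⁻⁵ = 106 m/s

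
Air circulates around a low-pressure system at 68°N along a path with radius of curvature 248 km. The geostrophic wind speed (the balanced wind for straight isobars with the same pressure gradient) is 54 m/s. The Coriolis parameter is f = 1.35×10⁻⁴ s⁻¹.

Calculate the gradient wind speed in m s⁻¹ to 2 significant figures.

Around a low, centrifugal force acts outward with Coriolis, so pressure-gradient force balances both:
(1/ρ)|∂P/∂n| = fV + V²/R  →  V² + fR·V − fR·V_g = 0
With fR = 1.35×10⁻⁴ × 248×10³ m = 33.5 m/s:
V = [−fR + √((fR)² + 4 fR V_g)]/2 = [−33.5 + √(33.5² + 4×33.5×54)]/2 = 29 m/s
Subgeostrophic (V < V_g = 54 m/s), as expected around a low.

29 m s⁻¹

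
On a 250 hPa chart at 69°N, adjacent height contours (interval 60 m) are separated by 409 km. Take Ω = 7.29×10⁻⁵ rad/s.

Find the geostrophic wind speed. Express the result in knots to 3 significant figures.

20.6 knots

Coriolis parameter at 69°N:
f = 2Ω sin φ = 2 × 7.29×10⁻⁵ × sin 69° = 1.36×10⁻⁴ s⁻¹
Height gradient: |∂Z/∂n| = 60 m / 409000 m = 1.47×10⁻⁴
On a pressure surface, geostrophic balance gives V_g = (g/f)|∂Z/∂n|:
V_g = 9.81 × 1.47×10⁻⁴ / 1.36×10⁻⁴ = 10.6 m/s
Converting: 10.6 m/s × 1.944 = 20.6 knots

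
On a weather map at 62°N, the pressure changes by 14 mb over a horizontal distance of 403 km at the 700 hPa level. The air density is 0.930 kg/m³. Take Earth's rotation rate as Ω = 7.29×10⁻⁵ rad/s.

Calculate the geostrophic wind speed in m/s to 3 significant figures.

Coriolis parameter at 62°N:
f = 2Ω sin φ = 2 × 7.29×10⁻⁵ × sin 62° = 1.29×10⁻⁴ s⁻¹
Pressure gradient: |∂P/∂n| = 1400 Pa / 403000 m = 3.47×10⁻³ Pa/m
Geostrophic balance (pressure-gradient force = Coriolis force):
V_g = (1/(fρ)) |∂P/∂n| = 3.47×10⁻³ / (1.29×10⁻⁴ × 0.930) = 29.0 m/s

29.0 m/s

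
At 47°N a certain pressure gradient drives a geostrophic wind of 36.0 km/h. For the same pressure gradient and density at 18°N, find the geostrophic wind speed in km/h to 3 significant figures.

85.2 km/h

With the same pressure gradient and density, V_g ∝ 1/f ∝ 1/sin φ.
V₂ = V₁ · sin φ₁ / sin φ₂ = 36.0 × sin 47° / sin 18°
V₂ = 36.0 × 0.7314/0.3090 = 85.2 km/h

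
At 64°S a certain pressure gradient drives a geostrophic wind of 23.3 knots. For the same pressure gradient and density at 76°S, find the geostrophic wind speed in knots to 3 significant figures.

With the same pressure gradient and density, V_g ∝ 1/f ∝ 1/sin φ.
V₂ = V₁ · sin φ₁ / sin φ₂ = 23.3 × sin 64° / sin 76°
V₂ = 23.3 × 0.8988/0.9703 = 21.6 knots

21.6 knots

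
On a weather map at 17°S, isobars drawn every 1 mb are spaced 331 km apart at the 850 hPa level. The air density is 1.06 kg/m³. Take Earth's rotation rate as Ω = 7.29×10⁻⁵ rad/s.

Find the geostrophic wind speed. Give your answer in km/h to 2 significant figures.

Coriolis parameter at 17°S:
f = 2Ω sin φ = 2 × 7.29×10⁻⁵ × sin 17° = 4.26×10⁻⁵ s⁻¹
Pressure gradient: |∂P/∂n| = 100 Pa / 331000 m = 3.02×10⁻⁴ Pa/m
Geostrophic balance (pressure-gradient force = Coriolis force):
V_g = (1/(fρ)) |∂P/∂n| = 3.02×10⁻⁴ / (4.26×10⁻⁵ × 1.06) = 6.69 m/s
Converting: 6.69 m/s × 3.6 = 24 km/h

24 km/h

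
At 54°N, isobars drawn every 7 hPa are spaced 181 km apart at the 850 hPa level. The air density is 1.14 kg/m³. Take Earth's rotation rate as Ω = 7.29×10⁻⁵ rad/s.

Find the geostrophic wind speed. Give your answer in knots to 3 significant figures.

55.9 knots

Coriolis parameter at 54°N:
f = 2Ω sin φ = 2 × 7.29×10⁻⁵ × sin 54° = 1.18×10⁻⁴ s⁻¹
Pressure gradient: |∂P/∂n| = 700 Pa / 181000 m = 3.87×10⁻³ Pa/m
Geostrophic balance (pressure-gradient force = Coriolis force):
V_g = (1/(fρ)) |∂P/∂n| = 3.87×10⁻³ / (1.18×10⁻⁴ × 1.14) = 28.8 m/s
Converting: 28.8 m/s × 1.944 = 55.9 knots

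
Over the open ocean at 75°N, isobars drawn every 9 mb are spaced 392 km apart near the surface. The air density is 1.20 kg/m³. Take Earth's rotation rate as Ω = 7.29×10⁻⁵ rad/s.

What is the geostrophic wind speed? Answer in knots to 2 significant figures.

26 knots

Coriolis parameter at 75°N:
f = 2Ω sin φ = 2 × 7.29×10⁻⁵ × sin 75° = 1.41×10⁻⁴ s⁻¹
Pressure gradient: |∂P/∂n| = 900 Pa / 392000 m = 2.30×10⁻³ Pa/m
Geostrophic balance (pressure-gradient force = Coriolis force):
V_g = (1/(fρ)) |∂P/∂n| = 2.30×10⁻³ / (1.41×10⁻⁴ × 1.20) = 13.6 m/s
Converting: 13.6 m/s × 1.944 = 26 knots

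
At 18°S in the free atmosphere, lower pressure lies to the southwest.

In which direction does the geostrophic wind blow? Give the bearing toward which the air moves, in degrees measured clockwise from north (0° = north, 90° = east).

The pressure-gradient force points toward the southwest (bearing 225°).
Geostrophic balance: in the Southern Hemisphere the Coriolis force deflects motion to the left, so the geostrophic wind blows 90° to the left of the pressure-gradient force (low pressure on the right).
Rotating 225° by 90° counterclockwise gives 135° — the wind blows toward the southeast.

135°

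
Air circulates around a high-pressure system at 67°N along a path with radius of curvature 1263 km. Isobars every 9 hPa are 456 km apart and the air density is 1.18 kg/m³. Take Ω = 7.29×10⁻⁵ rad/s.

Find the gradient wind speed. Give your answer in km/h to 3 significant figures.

48.8 km/h

Coriolis parameter at 67°N:
f = 2Ω sin φ = 2 × 7.29×10⁻⁵ × sin 67° = 1.34×10⁻⁴ s⁻¹
Pressure gradient: |∂P/∂n| = 900 Pa / 456000 m = 1.97×10⁻³ Pa/m
Geostrophic speed: V_g = |∂P/∂n|/(fρ) = 1.97×10⁻³/(1.34×10⁻⁴ × 1.18) = 12.5 m/s
Around a high, pressure-gradient force acts outward with centrifugal, so Coriolis balances both:
fV = (1/ρ)|∂P/∂n| + V²/R  →  V² − fR·V + fR·V_g = 0
With fR = 1.34×10⁻⁴ × 1263×10³ m = 170 m/s:
V = [fR − √((fR)² − 4 fR V_g)]/2 = [170 − √(170² − 4×170×12.5)]/2 = 13.5 m/s
Supergeostrophic (V > V_g = 12.5 m/s), as expected around a high.
Converting: 13.5 m/s × 3.6 = 48.8 km/h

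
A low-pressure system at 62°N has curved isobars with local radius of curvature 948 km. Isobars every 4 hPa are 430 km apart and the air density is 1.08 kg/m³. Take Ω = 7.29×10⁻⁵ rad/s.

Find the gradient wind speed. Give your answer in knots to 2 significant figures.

Coriolis parameter at 62°N:
f = 2Ω sin φ = 2 × 7.29×10⁻⁵ × sin 62° = 1.29×10⁻⁴ s⁻¹
Pressure gradient: |∂P/∂n| = 400 Pa / 430000 m = 9.30×10⁻⁴ Pa/m
Geostrophic speed: V_g = |∂P/∂n|/(fρ) = 9.30×10⁻⁴/(1.29×10⁻⁴ × 1.08) = 6.69 m/s
Around a low, centrifugal force acts outward with Coriolis, so pressure-gradient force balances both:
(1/ρ)|∂P/∂n| = fV + V²/R  →  V² + fR·V − fR·V_g = 0
With fR = 1.29×10⁻⁴ × 948×10³ m = 122 m/s:
V = [−fR + √((fR)² + 4 fR V_g)]/2 = [−122 + √(122² + 4×122×6.69)]/2 = 6.36 m/s
Subgeostrophic (V < V_g = 6.69 m/s), as expected around a low.
Converting: 6.36 m/s × 1.944 = 12 knots

12 knots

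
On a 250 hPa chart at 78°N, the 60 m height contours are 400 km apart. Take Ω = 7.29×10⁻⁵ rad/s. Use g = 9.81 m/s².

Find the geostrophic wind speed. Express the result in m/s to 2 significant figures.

Coriolis parameter at 78°N:
f = 2Ω sin φ = 2 × 7.29×10⁻⁵ × sin 78° = 1.43×10⁻⁴ s⁻¹
Height gradient: |∂Z/∂n| = 60 m / 400000 m = 1.50×10⁻⁴
On a pressure surface, geostrophic balance gives V_g = (g/f)|∂Z/∂n|:
V_g = 9.81 × 1.50×10⁻⁴ / 1.43×10⁻⁴ = 10.3 m/s

10 m/s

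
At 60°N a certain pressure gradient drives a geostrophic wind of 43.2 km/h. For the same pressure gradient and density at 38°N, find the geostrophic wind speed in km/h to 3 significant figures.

60.8 km/h

With the same pressure gradient and density, V_g ∝ 1/f ∝ 1/sin φ.
V₂ = V₁ · sin φ₁ / sin φ₂ = 43.2 × sin 60° / sin 38°
V₂ = 43.2 × 0.8660/0.6157 = 60.8 km/h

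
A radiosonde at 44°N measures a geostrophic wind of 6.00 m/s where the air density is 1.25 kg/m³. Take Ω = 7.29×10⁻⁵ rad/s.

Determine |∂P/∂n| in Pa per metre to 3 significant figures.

Coriolis parameter at 44°N:
f = 2Ω sin φ = 2 × 7.29×10⁻⁵ × sin 44° = 1.01×10⁻⁴ s⁻¹
Geostrophic balance rearranged: |∂P/∂n| = f ρ V_g
|∂P/∂n| = 1.01×10⁻⁴ × 1.25 × 6.00 = 7.60×10⁻⁴ Pa/m

7.60×10⁻⁴ Pa/m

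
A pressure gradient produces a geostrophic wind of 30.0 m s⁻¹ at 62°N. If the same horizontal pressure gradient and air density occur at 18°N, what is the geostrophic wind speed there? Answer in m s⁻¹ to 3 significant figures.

With the same pressure gradient and density, V_g ∝ 1/f ∝ 1/sin φ.
V₂ = V₁ · sin φ₁ / sin φ₂ = 30.0 × sin 62° / sin 18°
V₂ = 30.0 × 0.8829/0.3090 = 85.7 m s⁻¹

85.7 m s⁻¹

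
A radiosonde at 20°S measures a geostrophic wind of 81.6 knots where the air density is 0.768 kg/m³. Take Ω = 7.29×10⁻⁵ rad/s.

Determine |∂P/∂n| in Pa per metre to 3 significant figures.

Coriolis parameter at 20°S:
f = 2Ω sin φ = 2 × 7.29×10⁻⁵ × sin 20° = 4.99×10⁻⁵ s⁻¹
Wind speed in SI: 81.6 knots = 42.0 m/s
Geostrophic balance rearranged: |∂P/∂n| = f ρ V_g
|∂P/∂n| = 4.99×10⁻⁵ × 0.768 × 42.0 = 1.61×10⁻³ Pa/m

1.61×10⁻³ Pa/m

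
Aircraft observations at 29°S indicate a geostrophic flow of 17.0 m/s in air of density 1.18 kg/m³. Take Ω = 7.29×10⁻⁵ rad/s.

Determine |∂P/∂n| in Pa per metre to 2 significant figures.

1.4×10⁻³ Pa/m

Coriolis parameter at 29°S:
f = 2Ω sin φ = 2 × 7.29×10⁻⁵ × sin 29° = 7.07×10⁻⁵ s⁻¹
Geostrophic balance rearranged: |∂P/∂n| = f ρ V_g
|∂P/∂n| = 7.07×10⁻⁵ × 1.18 × 17.0 = 1.42×10⁻³ Pa/m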